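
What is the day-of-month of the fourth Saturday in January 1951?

27

January 1, 1951 is a Monday, so the first Saturday is the 6th.
The fourth Saturday is 6 + 21 = 27.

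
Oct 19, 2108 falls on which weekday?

January 1, 2108 is a Sunday.
October 19 is day 293 of the year, i.e. 292 days after Jan 1.
292 mod 7 = 5, so advance 5 weekdays from Sunday: Friday.

Friday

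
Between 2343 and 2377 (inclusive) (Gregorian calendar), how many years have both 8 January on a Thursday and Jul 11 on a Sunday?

2

Check each year's weekday for 8 January and Jul 11:
  2343: Fri/Sun  2344: Sat/Tue  2345: Mon/Wed  2346: Tue/Thu  2347: Wed/Fri  2348: Thu/Sun ✓  2349: Sat/Mon  2350: Sun/Tue  2351: Mon/Wed  2352: Tue/Fri  2353: Thu/Sat  2354: Fri/Sun  2355: Sat/Mon  2356: Sun/Wed  …(7 more)…  2364: Wed/Sat  2365: Fri/Sun  2366: Sat/Mon  2367: Sun/Tue  2368: Mon/Thu  2369: Wed/Fri  2370: Thu/Sat  2371: Fri/Sun  2372: Sat/Tue  2373: Mon/Wed  2374: Tue/Thu  2375: Wed/Fri  2376: Thu/Sun ✓  2377: Sat/Mon
Both conditions hold in: 2348, 2376 — 2.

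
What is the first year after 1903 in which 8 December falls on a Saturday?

From one year to the next, a fixed date's weekday advances by 1, or by 2 when a Feb 29 lies between the two dates.
1903: December 8 is Tuesday.
1904: Thursday (+2)
1905: Friday (+1)
1906: Saturday (+1)
8 December falls on a Saturday in 1906.

1906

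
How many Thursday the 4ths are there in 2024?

3

Check the 4th of each month of 2024: Jan 4: Thu, Feb 4: Sun, Mar 4: Mon, Apr 4: Thu, May 4: Sat, Jun 4: Tue, Jul 4: Thu, Aug 4: Sun, Sep 4: Wed, Oct 4: Fri, Nov 4: Mon, Dec 4: Wed.
Thursday occurs in January, April, July — 3 months.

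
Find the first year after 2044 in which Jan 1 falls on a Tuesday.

2047

Jan 1 advances by 2 weekdays after a leap year and by 1 after a common year.
2044: Jan 1 is Friday (leap).
2045: Sunday
2046: Monday
2047: Tuesday
2047 begins on a Tuesday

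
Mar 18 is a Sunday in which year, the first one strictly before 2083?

From one year to the next, a fixed date's weekday advances by 1, or by 2 when a Feb 29 lies between the two dates.
2083: March 18 is Thursday.
2082: Wednesday (−1)
2081: Tuesday (−1)
2080: Monday (−1)
2079: Saturday (−2)
2078: Friday (−1)
2077: Thursday (−1)
2076: Wednesday (−1)
2075: Monday (−2)
2074: Sunday (−1)
Mar 18 falls on a Sunday in 2074.

2074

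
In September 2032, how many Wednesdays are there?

September 2032 has 30 days and begins on Wednesday.
The first Wednesday is September 1.
Wednesdays fall on 1, 8, 15, 22, 29 — that's 5.

5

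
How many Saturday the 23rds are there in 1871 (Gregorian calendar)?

Check the 23rd of each month of 1871: Jan 23: Mon, Feb 23: Thu, Mar 23: Thu, Apr 23: Sun, May 23: Tue, Jun 23: Fri, Jul 23: Sun, Aug 23: Wed, Sep 23: Sat, Oct 23: Mon, Nov 23: Thu, Dec 23: Sat.
Saturday occurs in September, December — 2 months.

2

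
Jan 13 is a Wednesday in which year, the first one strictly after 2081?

2083

From one year to the next, a fixed date's weekday advances by 1, or by 2 when a Feb 29 lies between the two dates.
2081: January 13 is Monday.
2082: Tuesday (+1)
2083: Wednesday (+1)
Jan 13 falls on a Wednesday in 2083.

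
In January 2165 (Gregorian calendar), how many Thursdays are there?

January 2165 has 31 days and begins on Tuesday.
The first Thursday is January 3.
Thursdays fall on 3, 10, 17, 24, 31 — that's 5.

5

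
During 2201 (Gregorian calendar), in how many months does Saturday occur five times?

4

A month of length L has five Saturdays iff its first Saturday is on day ≤ L−28 (so day 1–3 in a 31-day month, 1–2 in a 30-day month, day 1 in a leap February).
Checking each month of 2201: Jan starts Thu (31d) ✓; Feb starts Sun (28d); Mar starts Sun (31d); Apr starts Wed (30d); May starts Fri (31d) ✓; Jun starts Mon (30d); Jul starts Wed (31d); Aug starts Sat (31d) ✓; Sep starts Tue (30d); Oct starts Thu (31d) ✓; Nov starts Sun (30d); Dec starts Tue (31d).
Five-Saturday months: January, May, August, October → 4.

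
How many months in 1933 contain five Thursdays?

A month of length L has five Thursdays iff its first Thursday is on day ≤ L−28 (so day 1–3 in a 31-day month, 1–2 in a 30-day month, day 1 in a leap February).
Checking each month of 1933: Jan starts Sun (31d); Feb starts Wed (28d); Mar starts Wed (31d) ✓; Apr starts Sat (30d); May starts Mon (31d); Jun starts Thu (30d) ✓; Jul starts Sat (31d); Aug starts Tue (31d) ✓; Sep starts Fri (30d); Oct starts Sun (31d); Nov starts Wed (30d) ✓; Dec starts Fri (31d).
Five-Thursday months: March, June, August, November → 4.

4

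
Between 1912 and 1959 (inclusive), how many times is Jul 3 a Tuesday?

7

Track Jul 3's weekday year by year (advancing +1, or +2 across a Feb 29):
  1912: Wed  1913: Thu (+1)  1914: Fri (+1)  1915: Sat (+1)  1916: Mon (+2)
  1917: Tue (+1) ✓  1918: Wed (+1)  1919: Thu (+1)  1920: Sat (+2)  1921: Sun (+1)
  1922: Mon (+1)  1923: Tue (+1) ✓  1924: Thu (+2)  1925: Fri (+1)  … (20 more years) …
  1946: Wed (+1)  1947: Thu (+1)  1948: Sat (+2)  1949: Sun (+1)  1950: Mon (+1)
  1951: Tue (+1) ✓  1952: Thu (+2)  1953: Fri (+1)  1954: Sat (+1)  1955: Sun (+1)
  1956: Tue (+2) ✓  1957: Wed (+1)  1958: Thu (+1)  1959: Fri (+1)
Tuesday years: 1917, 1923, 1928, 1934, 1945, 1951, 1956 — 7 in total.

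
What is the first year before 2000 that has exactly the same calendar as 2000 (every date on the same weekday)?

1972

Two years share a calendar iff Jan 1 falls on the same weekday and both are leap or both are common. 2000: Jan 1 is Saturday, leap year.
1999: Jan 1 Friday, common
1998: Jan 1 Thursday, common
1997: Jan 1 Wednesday, common
1996: Jan 1 Monday, leap
1995: Jan 1 Sunday, common
1994: Jan 1 Saturday, common
1993: Jan 1 Friday, common
1992: Jan 1 Wednesday, leap
1991: Jan 1 Tuesday, common
1990: Jan 1 Monday, common
1989: Jan 1 Sunday, common
1988: Jan 1 Friday, leap
1987: Jan 1 Thursday, common
1986: Jan 1 Wednesday, common
1985: Jan 1 Tuesday, common
1984: Jan 1 Sunday, leap
1983: Jan 1 Saturday, common
1982: Jan 1 Friday, common
1981: Jan 1 Thursday, common
1980: Jan 1 Tuesday, leap
1979: Jan 1 Monday, common
1978: Jan 1 Sunday, common
1977: Jan 1 Saturday, common
1976: Jan 1 Thursday, leap
1975: Jan 1 Wednesday, common
1974: Jan 1 Tuesday, common
1973: Jan 1 Monday, common
1972: Jan 1 Saturday, leap
1972 matches on both conditions.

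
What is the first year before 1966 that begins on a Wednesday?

Jan 1 advances by 2 weekdays after a leap year and by 1 after a common year.
1966: Jan 1 is Saturday.
1965: Friday
1964: Wednesday (leap)
1964 begins on a Wednesday

1964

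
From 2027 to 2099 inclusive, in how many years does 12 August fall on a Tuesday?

Track 12 August's weekday year by year (advancing +1, or +2 across a Feb 29):
  2027: Thu  2028: Sat (+2)  2029: Sun (+1)  2030: Mon (+1)  2031: Tue (+1) ✓
  2032: Thu (+2)  2033: Fri (+1)  2034: Sat (+1)  2035: Sun (+1)  2036: Tue (+2) ✓
  2037: Wed (+1)  2038: Thu (+1)  2039: Fri (+1)  2040: Sun (+2)  … (45 more years) …
  2086: Mon (+1)  2087: Tue (+1) ✓  2088: Thu (+2)  2089: Fri (+1)  2090: Sat (+1)
  2091: Sun (+1)  2092: Tue (+2) ✓  2093: Wed (+1)  2094: Thu (+1)  2095: Fri (+1)
  2096: Sun (+2)  2097: Mon (+1)  2098: Tue (+1) ✓  2099: Wed (+1)
Tuesday years: 2031, 2036, 2042, 2053, 2059, 2064, 2070, 2081, 2087, 2092, 2098 — 11 in total.

11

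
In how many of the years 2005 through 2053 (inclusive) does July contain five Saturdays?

21

July has 31 days; it has five Saturdays when Saturday falls among the first (month-length − 28) days — i.e. when July 1 is one of Saturday/Friday/Thursday.
July 1 by year: 2005:Fri✓ 2006:Sat✓ 2007:Sun 2008:Tue 2009:Wed 2010:Thu✓ 2011:Fri✓ 2012:Sun 2013:Mon 2014:Tue 2015:Wed 2016:Fri✓ 2017:Sat✓ 2018:Sun 2019:Mon …(19 more)… 2039:Fri✓ 2040:Sun 2041:Mon 2042:Tue 2043:Wed 2044:Fri✓ 2045:Sat✓ 2046:Sun 2047:Mon 2048:Wed 2049:Thu✓ 2050:Fri✓ 2051:Sat✓ 2052:Mon 2053:Tue
Years with five Saturdays: 2005, 2006, 2010, 2011, 2016, 2017, 2021, 2022, 2023, 2027, 2028, 2032, 2033, 2034, 2038, 2039, 2044, 2045, 2049, 2050, 2051 → 21.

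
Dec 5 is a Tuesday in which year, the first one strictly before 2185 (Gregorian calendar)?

From one year to the next, a fixed date's weekday advances by 1, or by 2 when a Feb 29 lies between the two dates.
2185: December 5 is Monday.
2184: Sunday (−1)
2183: Friday (−2)
2182: Thursday (−1)
2181: Wednesday (−1)
2180: Tuesday (−1)
Dec 5 falls on a Tuesday in 2180.

2180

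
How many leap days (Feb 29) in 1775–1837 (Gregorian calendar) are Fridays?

2

Leap years in 1775–1837: 15 of them.
Feb 29 weekday advances by 5 (mod 7) from one leap year to the next four years later (or differs when a century non-leap intervenes).
Leap-day weekdays: 1776:Thu 1780:Tue 1784:Sun 1788:Fri✓ 1792:Wed 1796:Mon 1804:Wed 1808:Mon 1812:Sat 1816:Thu 1820:Tue 1824:Sun 1828:Fri✓ 1832:Wed 1836:Mon
Friday: 1788, 1828 → 2.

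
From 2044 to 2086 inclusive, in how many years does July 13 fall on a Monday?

Track July 13's weekday year by year (advancing +1, or +2 across a Feb 29):
  2044: Wed  2045: Thu (+1)  2046: Fri (+1)  2047: Sat (+1)  2048: Mon (+2) ✓
  2049: Tue (+1)  2050: Wed (+1)  2051: Thu (+1)  2052: Sat (+2)  2053: Sun (+1)
  2054: Mon (+1) ✓  2055: Tue (+1)  2056: Thu (+2)  2057: Fri (+1)  … (15 more years) …
  2073: Thu (+1)  2074: Fri (+1)  2075: Sat (+1)  2076: Mon (+2) ✓  2077: Tue (+1)
  2078: Wed (+1)  2079: Thu (+1)  2080: Sat (+2)  2081: Sun (+1)  2082: Mon (+1) ✓
  2083: Tue (+1)  2084: Thu (+2)  2085: Fri (+1)  2086: Sat (+1)
Monday years: 2048, 2054, 2065, 2071, 2076, 2082 — 6 in total.

6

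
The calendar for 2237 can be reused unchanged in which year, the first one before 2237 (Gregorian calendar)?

2226

Two years share a calendar iff Jan 1 falls on the same weekday and both are leap or both are common. 2237: Jan 1 is Sunday, common year.
2236: Jan 1 Friday, leap
2235: Jan 1 Thursday, common
2234: Jan 1 Wednesday, common
2233: Jan 1 Tuesday, common
2232: Jan 1 Sunday, leap
2231: Jan 1 Saturday, common
2230: Jan 1 Friday, common
2229: Jan 1 Thursday, common
2228: Jan 1 Tuesday, leap
2227: Jan 1 Monday, common
2226: Jan 1 Sunday, common
2226 matches on both conditions.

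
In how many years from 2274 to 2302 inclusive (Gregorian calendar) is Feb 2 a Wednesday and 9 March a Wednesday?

3

Check each year's weekday for Feb 2 and 9 March:
  2274: Mon/Mon  2275: Tue/Tue  2276: Wed/Thu  2277: Fri/Fri  2278: Sat/Sat  2279: Sun/Sun  2280: Mon/Tue  2281: Wed/Wed ✓  2282: Thu/Thu  2283: Fri/Fri  2284: Sat/Sun  2285: Mon/Mon  2286: Tue/Tue  2287: Wed/Wed ✓  2288: Thu/Fri  2289: Sat/Sat  2290: Sun/Sun  2291: Mon/Mon  2292: Tue/Wed  2293: Thu/Thu  2294: Fri/Fri  2295: Sat/Sat  2296: Sun/Mon  2297: Tue/Tue  2298: Wed/Wed ✓  2299: Thu/Thu  2300: Fri/Fri  2301: Sat/Sat  2302: Sun/Sun
Both conditions hold in: 2281, 2287, 2298 — 3.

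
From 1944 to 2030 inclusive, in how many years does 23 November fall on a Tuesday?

Track 23 November's weekday year by year (advancing +1, or +2 across a Feb 29):
  1944: Thu  1945: Fri (+1)  1946: Sat (+1)  1947: Sun (+1)  1948: Tue (+2) ✓
  1949: Wed (+1)  1950: Thu (+1)  1951: Fri (+1)  1952: Sun (+2)  1953: Mon (+1)
  1954: Tue (+1) ✓  1955: Wed (+1)  1956: Fri (+2)  1957: Sat (+1)  … (59 more years) …
  2017: Thu (+1)  2018: Fri (+1)  2019: Sat (+1)  2020: Mon (+2)  2021: Tue (+1) ✓
  2022: Wed (+1)  2023: Thu (+1)  2024: Sat (+2)  2025: Sun (+1)  2026: Mon (+1)
  2027: Tue (+1) ✓  2028: Thu (+2)  2029: Fri (+1)  2030: Sat (+1)
Tuesday years: 1948, 1954, 1965, 1971, 1976, 1982, 1993, 1999, 2004, 2010, 2021, 2027 — 12 in total.

12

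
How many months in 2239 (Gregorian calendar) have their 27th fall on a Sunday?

2

Check the 27th of each month of 2239: Jan 27: Sun, Feb 27: Wed, Mar 27: Wed, Apr 27: Sat, May 27: Mon, Jun 27: Thu, Jul 27: Sat, Aug 27: Tue, Sep 27: Fri, Oct 27: Sun, Nov 27: Wed, Dec 27: Fri.
Sunday occurs in January, October — 2 months.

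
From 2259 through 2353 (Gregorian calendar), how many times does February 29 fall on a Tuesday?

3

Leap years in 2259–2353: 23 of them.
Feb 29 weekday advances by 5 (mod 7) from one leap year to the next four years later (or differs when a century non-leap intervenes).
Leap-day weekdays: 2260:Wed 2264:Mon 2268:Sat 2272:Thu 2276:Tue✓ 2280:Sun 2284:Fri 2288:Wed 2292:Mon 2296:Sat 2304:Mon 2308:Sat 2312:Thu 2316:Tue✓ 2320:Sun 2324:Fri 2328:Wed 2332:Mon 2336:Sat 2340:Thu 2344:Tue✓ 2348:Sun 2352:Fri
Tuesday: 2276, 2316, 2344 → 3.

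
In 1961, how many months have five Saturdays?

4

A month of length L has five Saturdays iff its first Saturday is on day ≤ L−28 (so day 1–3 in a 31-day month, 1–2 in a 30-day month, day 1 in a leap February).
Checking each month of 1961: Jan starts Sun (31d); Feb starts Wed (28d); Mar starts Wed (31d); Apr starts Sat (30d) ✓; May starts Mon (31d); Jun starts Thu (30d); Jul starts Sat (31d) ✓; Aug starts Tue (31d); Sep starts Fri (30d) ✓; Oct starts Sun (31d); Nov starts Wed (30d); Dec starts Fri (31d) ✓.
Five-Saturday months: April, July, September, December → 4.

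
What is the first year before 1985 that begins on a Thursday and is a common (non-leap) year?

Jan 1 advances by 2 weekdays after a leap year and by 1 after a common year.
1985: Jan 1 is Tuesday.
1984: Sunday (leap)
1983: Saturday
1982: Friday
1981: Thursday
1981 begins on a Thursday and is a common year.

1981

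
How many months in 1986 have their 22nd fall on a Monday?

2

Check the 22nd of each month of 1986: Jan 22: Wed, Feb 22: Sat, Mar 22: Sat, Apr 22: Tue, May 22: Thu, Jun 22: Sun, Jul 22: Tue, Aug 22: Fri, Sep 22: Mon, Oct 22: Wed, Nov 22: Sat, Dec 22: Mon.
Monday occurs in September, December — 2 months.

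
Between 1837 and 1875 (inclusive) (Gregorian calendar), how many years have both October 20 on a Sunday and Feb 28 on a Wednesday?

2

Check each year's weekday for October 20 and Feb 28:
  1837: Fri/Tue  1838: Sat/Wed  1839: Sun/Thu  1840: Tue/Fri  1841: Wed/Sun  1842: Thu/Mon  1843: Fri/Tue  1844: Sun/Wed ✓  1845: Mon/Fri  1846: Tue/Sat  1847: Wed/Sun  1848: Fri/Mon  1849: Sat/Wed  1850: Sun/Thu  …(11 more)…  1862: Mon/Fri  1863: Tue/Sat  1864: Thu/Sun  1865: Fri/Tue  1866: Sat/Wed  1867: Sun/Thu  1868: Tue/Fri  1869: Wed/Sun  1870: Thu/Mon  1871: Fri/Tue  1872: Sun/Wed ✓  1873: Mon/Fri  1874: Tue/Sat  1875: Wed/Sun
Both conditions hold in: 1844, 1872 — 2.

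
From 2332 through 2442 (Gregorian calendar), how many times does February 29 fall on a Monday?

Leap years in 2332–2442: 28 of them.
Feb 29 weekday advances by 5 (mod 7) from one leap year to the next four years later (or differs when a century non-leap intervenes).
Leap-day weekdays: 2332:Mon✓ 2336:Sat 2340:Thu 2344:Tue 2348:Sun 2352:Fri 2356:Wed 2360:Mon✓ 2364:Sat 2368:Thu 2372:Tue 2376:Sun 2380:Fri 2384:Wed 2388:Mon✓ 2392:Sat 2396:Thu 2400:Tue 2404:Sun 2408:Fri 2412:Wed 2416:Mon✓ 2420:Sat 2424:Thu 2428:Tue 2432:Sun 2436:Fri 2440:Wed
Monday: 2332, 2360, 2388, 2416 → 4.

4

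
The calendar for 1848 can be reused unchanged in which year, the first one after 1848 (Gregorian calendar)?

Two years share a calendar iff Jan 1 falls on the same weekday and both are leap or both are common. 1848: Jan 1 is Saturday, leap year.
1849: Jan 1 Monday, common
1850: Jan 1 Tuesday, common
1851: Jan 1 Wednesday, common
1852: Jan 1 Thursday, leap
1853: Jan 1 Saturday, common
1854: Jan 1 Sunday, common
1855: Jan 1 Monday, common
1856: Jan 1 Tuesday, leap
1857: Jan 1 Thursday, common
1858: Jan 1 Friday, common
1859: Jan 1 Saturday, common
1860: Jan 1 Sunday, leap
1861: Jan 1 Tuesday, common
1862: Jan 1 Wednesday, common
1863: Jan 1 Thursday, common
1864: Jan 1 Friday, leap
1865: Jan 1 Sunday, common
1866: Jan 1 Monday, common
1867: Jan 1 Tuesday, common
1868: Jan 1 Wednesday, leap
1869: Jan 1 Friday, common
1870: Jan 1 Saturday, common
1871: Jan 1 Sunday, common
1872: Jan 1 Monday, leap
1873: Jan 1 Wednesday, common
1874: Jan 1 Thursday, common
1875: Jan 1 Friday, common
1876: Jan 1 Saturday, leap
1876 matches on both conditions.

1876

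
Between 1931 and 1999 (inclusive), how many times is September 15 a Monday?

Track September 15's weekday year by year (advancing +1, or +2 across a Feb 29):
  1931: Tue  1932: Thu (+2)  1933: Fri (+1)  1934: Sat (+1)  1935: Sun (+1)
  1936: Tue (+2)  1937: Wed (+1)  1938: Thu (+1)  1939: Fri (+1)  1940: Sun (+2)
  1941: Mon (+1) ✓  1942: Tue (+1)  1943: Wed (+1)  1944: Fri (+2)  … (41 more years) …
  1986: Mon (+1) ✓  1987: Tue (+1)  1988: Thu (+2)  1989: Fri (+1)  1990: Sat (+1)
  1991: Sun (+1)  1992: Tue (+2)  1993: Wed (+1)  1994: Thu (+1)  1995: Fri (+1)
  1996: Sun (+2)  1997: Mon (+1) ✓  1998: Tue (+1)  1999: Wed (+1)
Monday years: 1941, 1947, 1952, 1958, 1969, 1975, 1980, 1986, 1997 — 9 in total.

9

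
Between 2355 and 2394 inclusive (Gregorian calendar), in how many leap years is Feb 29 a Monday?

Leap years in 2355–2394: 10 of them.
Feb 29 weekday advances by 5 (mod 7) from one leap year to the next four years later (or differs when a century non-leap intervenes).
Leap-day weekdays: 2356:Wed 2360:Mon✓ 2364:Sat 2368:Thu 2372:Tue 2376:Sun 2380:Fri 2384:Wed 2388:Mon✓ 2392:Sat
Monday: 2360, 2388 → 2.

2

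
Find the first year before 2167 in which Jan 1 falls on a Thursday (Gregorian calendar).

2161

Jan 1 advances by 2 weekdays after a leap year and by 1 after a common year.
2167: Jan 1 is Thursday.
2166: Wednesday
2165: Tuesday
2164: Sunday (leap)
2163: Saturday
2162: Friday
2161: Thursday
2161 begins on a Thursday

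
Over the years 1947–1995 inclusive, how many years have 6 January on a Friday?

Track 6 January's weekday year by year (advancing +1, or +2 across a Feb 29):
  1947: Mon  1948: Tue (+1)  1949: Thu (+2)  1950: Fri (+1) ✓  1951: Sat (+1)
  1952: Sun (+1)  1953: Tue (+2)  1954: Wed (+1)  1955: Thu (+1)  1956: Fri (+1) ✓
  1957: Sun (+2)  1958: Mon (+1)  1959: Tue (+1)  1960: Wed (+1)  … (21 more years) …
  1982: Wed (+1)  1983: Thu (+1)  1984: Fri (+1) ✓  1985: Sun (+2)  1986: Mon (+1)
  1987: Tue (+1)  1988: Wed (+1)  1989: Fri (+2) ✓  1990: Sat (+1)  1991: Sun (+1)
  1992: Mon (+1)  1993: Wed (+2)  1994: Thu (+1)  1995: Fri (+1) ✓
Friday years: 1950, 1956, 1961, 1967, 1978, 1984, 1989, 1995 — 8 in total.

8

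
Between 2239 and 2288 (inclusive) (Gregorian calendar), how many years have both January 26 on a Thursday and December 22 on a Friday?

5

Check each year's weekday for January 26 and December 22:
  2239: Sat/Sun  2240: Sun/Tue  2241: Tue/Wed  2242: Wed/Thu  2243: Thu/Fri ✓  2244: Fri/Sun  2245: Sun/Mon  2246: Mon/Tue  2247: Tue/Wed  2248: Wed/Fri  2249: Fri/Sat  2250: Sat/Sun  2251: Sun/Mon  2252: Mon/Wed  …(22 more)…  2275: Tue/Wed  2276: Wed/Fri  2277: Fri/Sat  2278: Sat/Sun  2279: Sun/Mon  2280: Mon/Wed  2281: Wed/Thu  2282: Thu/Fri ✓  2283: Fri/Sat  2284: Sat/Mon  2285: Mon/Tue  2286: Tue/Wed  2287: Wed/Thu  2288: Thu/Sat
Both conditions hold in: 2243, 2254, 2265, 2271, 2282 — 5.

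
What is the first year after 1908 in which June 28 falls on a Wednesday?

1911

From one year to the next, a fixed date's weekday advances by 1, or by 2 when a Feb 29 lies between the two dates.
1908: June 28 is Sunday.
1909: Monday (+1)
1910: Tuesday (+1)
1911: Wednesday (+1)
June 28 falls on a Wednesday in 1911.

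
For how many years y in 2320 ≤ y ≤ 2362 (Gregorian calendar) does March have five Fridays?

18

March has 31 days; it has five Fridays when Friday falls among the first (month-length − 28) days — i.e. when March 1 is one of Friday/Thursday/Wednesday.
March 1 by year: 2320:Mon 2321:Tue 2322:Wed✓ 2323:Thu✓ 2324:Sat 2325:Sun 2326:Mon 2327:Tue 2328:Thu✓ 2329:Fri✓ 2330:Sat 2331:Sun 2332:Tue 2333:Wed✓ 2334:Thu✓ …(13 more)… 2348:Mon 2349:Tue 2350:Wed✓ 2351:Thu✓ 2352:Sat 2353:Sun 2354:Mon 2355:Tue 2356:Thu✓ 2357:Fri✓ 2358:Sat 2359:Sun 2360:Tue 2361:Wed✓ 2362:Thu✓
Years with five Fridays: 2322, 2323, 2328, 2329, 2333, 2334, 2335, 2339, 2340, 2344, 2345, 2346, 2350, 2351, 2356, 2357, 2361, 2362 → 18.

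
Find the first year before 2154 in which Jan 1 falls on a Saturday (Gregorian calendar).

2152

Jan 1 advances by 2 weekdays after a leap year and by 1 after a common year.
2154: Jan 1 is Tuesday.
2153: Monday
2152: Saturday (leap)
2152 begins on a Saturday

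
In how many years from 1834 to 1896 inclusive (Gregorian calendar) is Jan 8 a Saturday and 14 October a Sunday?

0

Check each year's weekday for Jan 8 and 14 October:
  1834: Wed/Tue  1835: Thu/Wed  1836: Fri/Fri  1837: Sun/Sat  1838: Mon/Sun  1839: Tue/Mon  1840: Wed/Wed  1841: Fri/Thu  1842: Sat/Fri  1843: Sun/Sat  1844: Mon/Mon  1845: Wed/Tue  1846: Thu/Wed  1847: Fri/Thu  …(35 more)…  1883: Mon/Sun  1884: Tue/Tue  1885: Thu/Wed  1886: Fri/Thu  1887: Sat/Fri  1888: Sun/Sun  1889: Tue/Mon  1890: Wed/Tue  1891: Thu/Wed  1892: Fri/Fri  1893: Sun/Sat  1894: Mon/Sun  1895: Tue/Mon  1896: Wed/Wed
Both conditions hold in: no year — 0.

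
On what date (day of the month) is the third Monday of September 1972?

18

September 1, 1972 is a Friday, so the first Monday is the 4th.
The third Monday is 4 + 14 = 18.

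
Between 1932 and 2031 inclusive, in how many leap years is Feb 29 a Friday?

Leap years in 1932–2031: 25 of them.
Feb 29 weekday advances by 5 (mod 7) from one leap year to the next four years later (or differs when a century non-leap intervenes).
Leap-day weekdays: 1932:Mon 1936:Sat 1940:Thu 1944:Tue 1948:Sun 1952:Fri✓ 1956:Wed 1960:Mon 1964:Sat 1968:Thu 1972:Tue 1976:Sun 1980:Fri✓ 1984:Wed 1988:Mon 1992:Sat 1996:Thu 2000:Tue 2004:Sun 2008:Fri✓ 2012:Wed 2016:Mon 2020:Sat 2024:Thu 2028:Tue
Friday: 1952, 1980, 2008 → 3.

3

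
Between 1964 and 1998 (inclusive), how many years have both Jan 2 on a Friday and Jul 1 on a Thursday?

Check each year's weekday for Jan 2 and Jul 1:
  1964: Thu/Wed  1965: Sat/Thu  1966: Sun/Fri  1967: Mon/Sat  1968: Tue/Mon  1969: Thu/Tue  1970: Fri/Wed  1971: Sat/Thu  1972: Sun/Sat  1973: Tue/Sun  1974: Wed/Mon  1975: Thu/Tue  1976: Fri/Thu ✓  1977: Sun/Fri  …(7 more)…  1985: Wed/Mon  1986: Thu/Tue  1987: Fri/Wed  1988: Sat/Fri  1989: Mon/Sat  1990: Tue/Sun  1991: Wed/Mon  1992: Thu/Wed  1993: Sat/Thu  1994: Sun/Fri  1995: Mon/Sat  1996: Tue/Mon  1997: Thu/Tue  1998: Fri/Wed
Both conditions hold in: 1976 — 1.

1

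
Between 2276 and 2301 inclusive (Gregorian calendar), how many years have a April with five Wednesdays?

April has 30 days; it has five Wednesdays when Wednesday falls among the first (month-length − 28) days — i.e. when April 1 is one of Wednesday/Tuesday.
April 1 by year: 2276:Sat 2277:Sun 2278:Mon 2279:Tue✓ 2280:Thu 2281:Fri 2282:Sat 2283:Sun 2284:Tue✓ 2285:Wed✓ 2286:Thu 2287:Fri 2288:Sun 2289:Mon 2290:Tue✓ 2291:Wed✓ 2292:Fri 2293:Sat 2294:Sun 2295:Mon 2296:Wed✓ 2297:Thu 2298:Fri 2299:Sat 2300:Sun 2301:Mon
Years with five Wednesdays: 2279, 2284, 2285, 2290, 2291, 2296 → 6.

6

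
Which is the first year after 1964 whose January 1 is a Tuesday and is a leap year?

1980

Jan 1 advances by 2 weekdays after a leap year and by 1 after a common year.
1964: Jan 1 is Wednesday (leap).
1965: Friday
1966: Saturday
1967: Sunday
1968: Monday (leap)
1969: Wednesday
1970: Thursday
1971: Friday
1972: Saturday (leap)
1973: Monday
1974: Tuesday
1975: Wednesday
1976: Thursday (leap)
1977: Saturday
1978: Sunday
1979: Monday
1980: Tuesday (leap)
1980 begins on a Tuesday and is a leap year.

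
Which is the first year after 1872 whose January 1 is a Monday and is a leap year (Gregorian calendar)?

Jan 1 advances by 2 weekdays after a leap year and by 1 after a common year.
1872: Jan 1 is Monday (leap).
1873: Wednesday
1874: Thursday
1875: Friday
1876: Saturday (leap)
1877: Monday
1878: Tuesday
1879: Wednesday
1880: Thursday (leap)
1881: Saturday
1882: Sunday
1883: Monday
1884: Tuesday (leap)
1885: Thursday
1886: Friday
1887: Saturday
1888: Sunday (leap)
1889: Tuesday
1890: Wednesday
1891: Thursday
1892: Friday (leap)
1893: Sunday
1894: Monday
1895: Tuesday
1896: Wednesday (leap)
1897: Friday
1898: Saturday
1899: Sunday
1900: Monday
1901: Tuesday
1902: Wednesday
1903: Thursday
1904: Friday (leap)
1905: Sunday
1906: Monday
1907: Tuesday
1908: Wednesday (leap)
1909: Friday
1910: Saturday
1911: Sunday
1912: Monday (leap)
1912 begins on a Monday and is a leap year.

1912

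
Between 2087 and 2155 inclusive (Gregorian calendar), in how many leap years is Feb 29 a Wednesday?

Leap years in 2087–2155: 16 of them.
Feb 29 weekday advances by 5 (mod 7) from one leap year to the next four years later (or differs when a century non-leap intervenes).
Leap-day weekdays: 2088:Sun 2092:Fri 2096:Wed✓ 2104:Fri 2108:Wed✓ 2112:Mon 2116:Sat 2120:Thu 2124:Tue 2128:Sun 2132:Fri 2136:Wed✓ 2140:Mon 2144:Sat 2148:Thu 2152:Tue
Wednesday: 2096, 2108, 2136 → 3.

3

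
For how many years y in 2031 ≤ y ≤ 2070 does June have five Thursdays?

June has 30 days; it has five Thursdays when Thursday falls among the first (month-length − 28) days — i.e. when June 1 is one of Thursday/Wednesday.
June 1 by year: 2031:Sun 2032:Tue 2033:Wed✓ 2034:Thu✓ 2035:Fri 2036:Sun 2037:Mon 2038:Tue 2039:Wed✓ 2040:Fri 2041:Sat 2042:Sun 2043:Mon 2044:Wed✓ 2045:Thu✓ …(10 more)… 2056:Thu✓ 2057:Fri 2058:Sat 2059:Sun 2060:Tue 2061:Wed✓ 2062:Thu✓ 2063:Fri 2064:Sun 2065:Mon 2066:Tue 2067:Wed✓ 2068:Fri 2069:Sat 2070:Sun
Years with five Thursdays: 2033, 2034, 2039, 2044, 2045, 2050, 2051, 2056, 2061, 2062, 2067 → 11.

11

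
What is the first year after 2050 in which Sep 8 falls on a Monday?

From one year to the next, a fixed date's weekday advances by 1, or by 2 when a Feb 29 lies between the two dates.
2050: September 8 is Thursday.
2051: Friday (+1)
2052: Sunday (+2)
2053: Monday (+1)
Sep 8 falls on a Monday in 2053.

2053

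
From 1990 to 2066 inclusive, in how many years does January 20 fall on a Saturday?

Track January 20's weekday year by year (advancing +1, or +2 across a Feb 29):
  1990: Sat ✓  1991: Sun (+1)  1992: Mon (+1)  1993: Wed (+2)  1994: Thu (+1)
  1995: Fri (+1)  1996: Sat (+1) ✓  1997: Mon (+2)  1998: Tue (+1)  1999: Wed (+1)
  2000: Thu (+1)  2001: Sat (+2) ✓  2002: Sun (+1)  2003: Mon (+1)  … (49 more years) …
  2053: Mon (+2)  2054: Tue (+1)  2055: Wed (+1)  2056: Thu (+1)  2057: Sat (+2) ✓
  2058: Sun (+1)  2059: Mon (+1)  2060: Tue (+1)  2061: Thu (+2)  2062: Fri (+1)
  2063: Sat (+1) ✓  2064: Sun (+1)  2065: Tue (+2)  2066: Wed (+1)
Saturday years: 1990, 1996, 2001, 2007, 2018, 2024, 2029, 2035, 2046, 2052, 2057, 2063 — 12 in total.

12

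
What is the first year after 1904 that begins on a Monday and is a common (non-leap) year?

1906

Jan 1 advances by 2 weekdays after a leap year and by 1 after a common year.
1904: Jan 1 is Friday (leap).
1905: Sunday
1906: Monday
1906 begins on a Monday and is a common year.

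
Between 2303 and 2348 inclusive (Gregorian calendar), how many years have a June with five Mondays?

June has 30 days; it has five Mondays when Monday falls among the first (month-length − 28) days — i.e. when June 1 is one of Monday/Sunday.
June 1 by year: 2303:Mon✓ 2304:Wed 2305:Thu 2306:Fri 2307:Sat 2308:Mon✓ 2309:Tue 2310:Wed 2311:Thu 2312:Sat 2313:Sun✓ 2314:Mon✓ 2315:Tue 2316:Thu 2317:Fri …(16 more)… 2334:Fri 2335:Sat 2336:Mon✓ 2337:Tue 2338:Wed 2339:Thu 2340:Sat 2341:Sun✓ 2342:Mon✓ 2343:Tue 2344:Thu 2345:Fri 2346:Sat 2347:Sun✓ 2348:Tue
Years with five Mondays: 2303, 2308, 2313, 2314, 2319, 2324, 2325, 2330, 2331, 2336, 2341, 2342, 2347 → 13.

13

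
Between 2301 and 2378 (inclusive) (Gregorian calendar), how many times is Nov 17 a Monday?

11

Track Nov 17's weekday year by year (advancing +1, or +2 across a Feb 29):
  2301: Sun  2302: Mon (+1) ✓  2303: Tue (+1)  2304: Thu (+2)  2305: Fri (+1)
  2306: Sat (+1)  2307: Sun (+1)  2308: Tue (+2)  2309: Wed (+1)  2310: Thu (+1)
  2311: Fri (+1)  2312: Sun (+2)  2313: Mon (+1) ✓  2314: Tue (+1)  … (50 more years) …
  2365: Wed (+1)  2366: Thu (+1)  2367: Fri (+1)  2368: Sun (+2)  2369: Mon (+1) ✓
  2370: Tue (+1)  2371: Wed (+1)  2372: Fri (+2)  2373: Sat (+1)  2374: Sun (+1)
  2375: Mon (+1) ✓  2376: Wed (+2)  2377: Thu (+1)  2378: Fri (+1)
Monday years: 2302, 2313, 2319, 2324, 2330, 2341, 2347, 2352, 2358, 2369, 2375 — 11 in total.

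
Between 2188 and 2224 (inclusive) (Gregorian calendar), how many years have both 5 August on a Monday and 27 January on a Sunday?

5

Check each year's weekday for 5 August and 27 January:
  2188: Tue/Sun  2189: Wed/Tue  2190: Thu/Wed  2191: Fri/Thu  2192: Sun/Fri  2193: Mon/Sun ✓  2194: Tue/Mon  2195: Wed/Tue  2196: Fri/Wed  2197: Sat/Fri  2198: Sun/Sat  2199: Mon/Sun ✓  2200: Tue/Mon  2201: Wed/Tue  …(9 more)…  2211: Mon/Sun ✓  2212: Wed/Mon  2213: Thu/Wed  2214: Fri/Thu  2215: Sat/Fri  2216: Mon/Sat  2217: Tue/Mon  2218: Wed/Tue  2219: Thu/Wed  2220: Sat/Thu  2221: Sun/Sat  2222: Mon/Sun ✓  2223: Tue/Mon  2224: Thu/Tue
Both conditions hold in: 2193, 2199, 2205, 2211, 2222 — 5.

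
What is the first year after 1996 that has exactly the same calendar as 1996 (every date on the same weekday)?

2024

Two years share a calendar iff Jan 1 falls on the same weekday and both are leap or both are common. 1996: Jan 1 is Monday, leap year.
1997: Jan 1 Wednesday, common
1998: Jan 1 Thursday, common
1999: Jan 1 Friday, common
2000: Jan 1 Saturday, leap
2001: Jan 1 Monday, common
2002: Jan 1 Tuesday, common
2003: Jan 1 Wednesday, common
2004: Jan 1 Thursday, leap
2005: Jan 1 Saturday, common
2006: Jan 1 Sunday, common
2007: Jan 1 Monday, common
2008: Jan 1 Tuesday, leap
2009: Jan 1 Thursday, common
2010: Jan 1 Friday, common
2011: Jan 1 Saturday, common
2012: Jan 1 Sunday, leap
2013: Jan 1 Tuesday, common
2014: Jan 1 Wednesday, common
2015: Jan 1 Thursday, common
2016: Jan 1 Friday, leap
2017: Jan 1 Sunday, common
2018: Jan 1 Monday, common
2019: Jan 1 Tuesday, common
2020: Jan 1 Wednesday, leap
2021: Jan 1 Friday, common
2022: Jan 1 Saturday, common
2023: Jan 1 Sunday, common
2024: Jan 1 Monday, leap
2024 matches on both conditions.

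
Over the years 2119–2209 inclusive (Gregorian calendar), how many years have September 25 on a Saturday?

12

Track September 25's weekday year by year (advancing +1, or +2 across a Feb 29):
  2119: Mon  2120: Wed (+2)  2121: Thu (+1)  2122: Fri (+1)  2123: Sat (+1) ✓
  2124: Mon (+2)  2125: Tue (+1)  2126: Wed (+1)  2127: Thu (+1)  2128: Sat (+2) ✓
  2129: Sun (+1)  2130: Mon (+1)  2131: Tue (+1)  2132: Thu (+2)  … (63 more years) …
  2196: Sun (+2)  2197: Mon (+1)  2198: Tue (+1)  2199: Wed (+1)  2200: Thu (+1)
  2201: Fri (+1)  2202: Sat (+1) ✓  2203: Sun (+1)  2204: Tue (+2)  2205: Wed (+1)
  2206: Thu (+1)  2207: Fri (+1)  2208: Sun (+2)  2209: Mon (+1)
Saturday years: 2123, 2128, 2134, 2145, 2151, 2156, 2162, 2173, 2179, 2184, 2190, 2202 — 12 in total.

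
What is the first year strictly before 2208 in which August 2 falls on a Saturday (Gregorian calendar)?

From one year to the next, a fixed date's weekday advances by 1, or by 2 when a Feb 29 lies between the two dates.
2208: August 2 is Tuesday.
2207: Sunday (−2)
2206: Saturday (−1)
August 2 falls on a Saturday in 2206.

2206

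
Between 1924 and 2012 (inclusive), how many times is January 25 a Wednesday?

Track January 25's weekday year by year (advancing +1, or +2 across a Feb 29):
  1924: Fri  1925: Sun (+2)  1926: Mon (+1)  1927: Tue (+1)  1928: Wed (+1) ✓
  1929: Fri (+2)  1930: Sat (+1)  1931: Sun (+1)  1932: Mon (+1)  1933: Wed (+2) ✓
  1934: Thu (+1)  1935: Fri (+1)  1936: Sat (+1)  1937: Mon (+2)  … (61 more years) …
  1999: Mon (+1)  2000: Tue (+1)  2001: Thu (+2)  2002: Fri (+1)  2003: Sat (+1)
  2004: Sun (+1)  2005: Tue (+2)  2006: Wed (+1) ✓  2007: Thu (+1)  2008: Fri (+1)
  2009: Sun (+2)  2010: Mon (+1)  2011: Tue (+1)  2012: Wed (+1) ✓
Wednesday years: 1928, 1933, 1939, 1950, 1956, 1961, 1967, 1978, 1984, 1989, 1995, 2006, 2012 — 13 in total.

13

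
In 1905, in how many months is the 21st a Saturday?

2

Check the 21st of each month of 1905: Jan 21: Sat, Feb 21: Tue, Mar 21: Tue, Apr 21: Fri, May 21: Sun, Jun 21: Wed, Jul 21: Fri, Aug 21: Mon, Sep 21: Thu, Oct 21: Sat, Nov 21: Tue, Dec 21: Thu.
Saturday occurs in January, October — 2 months.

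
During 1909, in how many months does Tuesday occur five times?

A month of length L has five Tuesdays iff its first Tuesday is on day ≤ L−28 (so day 1–3 in a 31-day month, 1–2 in a 30-day month, day 1 in a leap February).
Checking each month of 1909: Jan starts Fri (31d); Feb starts Mon (28d); Mar starts Mon (31d) ✓; Apr starts Thu (30d); May starts Sat (31d); Jun starts Tue (30d) ✓; Jul starts Thu (31d); Aug starts Sun (31d) ✓; Sep starts Wed (30d); Oct starts Fri (31d); Nov starts Mon (30d) ✓; Dec starts Wed (31d).
Five-Tuesday months: March, June, August, November → 4.

4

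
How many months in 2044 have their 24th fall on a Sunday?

Check the 24th of each month of 2044: Jan 24: Sun, Feb 24: Wed, Mar 24: Thu, Apr 24: Sun, May 24: Tue, Jun 24: Fri, Jul 24: Sun, Aug 24: Wed, Sep 24: Sat, Oct 24: Mon, Nov 24: Thu, Dec 24: Sat.
Sunday occurs in January, April, July — 3 months.

3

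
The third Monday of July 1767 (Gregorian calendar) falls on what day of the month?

July 1, 1767 is a Wednesday, so the first Monday is the 6th.
The third Monday is 6 + 14 = 20.

20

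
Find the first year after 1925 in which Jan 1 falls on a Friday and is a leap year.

1932

Jan 1 advances by 2 weekdays after a leap year and by 1 after a common year.
1925: Jan 1 is Thursday.
1926: Friday
1927: Saturday
1928: Sunday (leap)
1929: Tuesday
1930: Wednesday
1931: Thursday
1932: Friday (leap)
1932 begins on a Friday and is a leap year.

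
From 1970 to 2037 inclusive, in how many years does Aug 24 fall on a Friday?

10

Track Aug 24's weekday year by year (advancing +1, or +2 across a Feb 29):
  1970: Mon  1971: Tue (+1)  1972: Thu (+2)  1973: Fri (+1) ✓  1974: Sat (+1)
  1975: Sun (+1)  1976: Tue (+2)  1977: Wed (+1)  1978: Thu (+1)  1979: Fri (+1) ✓
  1980: Sun (+2)  1981: Mon (+1)  1982: Tue (+1)  1983: Wed (+1)  … (40 more years) …
  2024: Sat (+2)  2025: Sun (+1)  2026: Mon (+1)  2027: Tue (+1)  2028: Thu (+2)
  2029: Fri (+1) ✓  2030: Sat (+1)  2031: Sun (+1)  2032: Tue (+2)  2033: Wed (+1)
  2034: Thu (+1)  2035: Fri (+1) ✓  2036: Sun (+2)  2037: Mon (+1)
Friday years: 1973, 1979, 1984, 1990, 2001, 2007, 2012, 2018, 2029, 2035 — 10 in total.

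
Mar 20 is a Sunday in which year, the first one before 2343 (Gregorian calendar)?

2338

From one year to the next, a fixed date's weekday advances by 1, or by 2 when a Feb 29 lies between the two dates.
2343: March 20 is Saturday.
2342: Friday (−1)
2341: Thursday (−1)
2340: Wednesday (−1)
2339: Monday (−2)
2338: Sunday (−1)
Mar 20 falls on a Sunday in 2338.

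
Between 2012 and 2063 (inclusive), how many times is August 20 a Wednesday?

7

Track August 20's weekday year by year (advancing +1, or +2 across a Feb 29):
  2012: Mon  2013: Tue (+1)  2014: Wed (+1) ✓  2015: Thu (+1)  2016: Sat (+2)
  2017: Sun (+1)  2018: Mon (+1)  2019: Tue (+1)  2020: Thu (+2)  2021: Fri (+1)
  2022: Sat (+1)  2023: Sun (+1)  2024: Tue (+2)  2025: Wed (+1) ✓  … (24 more years) …
  2050: Sat (+1)  2051: Sun (+1)  2052: Tue (+2)  2053: Wed (+1) ✓  2054: Thu (+1)
  2055: Fri (+1)  2056: Sun (+2)  2057: Mon (+1)  2058: Tue (+1)  2059: Wed (+1) ✓
  2060: Fri (+2)  2061: Sat (+1)  2062: Sun (+1)  2063: Mon (+1)
Wednesday years: 2014, 2025, 2031, 2036, 2042, 2053, 2059 — 7 in total.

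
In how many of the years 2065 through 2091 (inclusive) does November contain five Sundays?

November has 30 days; it has five Sundays when Sunday falls among the first (month-length − 28) days — i.e. when November 1 is one of Sunday/Saturday.
November 1 by year: 2065:Sun✓ 2066:Mon 2067:Tue 2068:Thu 2069:Fri 2070:Sat✓ 2071:Sun✓ 2072:Tue 2073:Wed 2074:Thu 2075:Fri 2076:Sun✓ 2077:Mon 2078:Tue 2079:Wed 2080:Fri 2081:Sat✓ 2082:Sun✓ 2083:Mon 2084:Wed 2085:Thu 2086:Fri 2087:Sat✓ 2088:Mon 2089:Tue 2090:Wed 2091:Thu
Years with five Sundays: 2065, 2070, 2071, 2076, 2081, 2082, 2087 → 7.

7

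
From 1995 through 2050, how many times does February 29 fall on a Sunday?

2

Leap years in 1995–2050: 14 of them.
Feb 29 weekday advances by 5 (mod 7) from one leap year to the next four years later (or differs when a century non-leap intervenes).
Leap-day weekdays: 1996:Thu 2000:Tue 2004:Sun✓ 2008:Fri 2012:Wed 2016:Mon 2020:Sat 2024:Thu 2028:Tue 2032:Sun✓ 2036:Fri 2040:Wed 2044:Mon 2048:Sat
Sunday: 2004, 2032 → 2.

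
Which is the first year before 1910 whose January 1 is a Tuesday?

1907

Jan 1 advances by 2 weekdays after a leap year and by 1 after a common year.
1910: Jan 1 is Saturday.
1909: Friday
1908: Wednesday (leap)
1907: Tuesday
1907 begins on a Tuesday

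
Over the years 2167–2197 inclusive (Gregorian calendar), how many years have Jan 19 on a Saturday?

Track Jan 19's weekday year by year (advancing +1, or +2 across a Feb 29):
  2167: Mon  2168: Tue (+1)  2169: Thu (+2)  2170: Fri (+1)  2171: Sat (+1) ✓
  2172: Sun (+1)  2173: Tue (+2)  2174: Wed (+1)  2175: Thu (+1)  2176: Fri (+1)
  2177: Sun (+2)  2178: Mon (+1)  2179: Tue (+1)  2180: Wed (+1)  … (3 more years) …
  2184: Mon (+1)  2185: Wed (+2)  2186: Thu (+1)  2187: Fri (+1)  2188: Sat (+1) ✓
  2189: Mon (+2)  2190: Tue (+1)  2191: Wed (+1)  2192: Thu (+1)  2193: Sat (+2) ✓
  2194: Sun (+1)  2195: Mon (+1)  2196: Tue (+1)  2197: Thu (+2)
Saturday years: 2171, 2182, 2188, 2193 — 4 in total.

4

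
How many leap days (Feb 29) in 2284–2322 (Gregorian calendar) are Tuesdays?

1

Leap years in 2284–2322: 9 of them.
Feb 29 weekday advances by 5 (mod 7) from one leap year to the next four years later (or differs when a century non-leap intervenes).
Leap-day weekdays: 2284:Fri 2288:Wed 2292:Mon 2296:Sat 2304:Mon 2308:Sat 2312:Thu 2316:Tue✓ 2320:Sun
Tuesday: 2316 → 1.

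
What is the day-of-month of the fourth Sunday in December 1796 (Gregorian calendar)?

25

December 1, 1796 is a Thursday, so the first Sunday is the 4th.
The fourth Sunday is 4 + 21 = 25.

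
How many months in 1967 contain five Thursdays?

4

A month of length L has five Thursdays iff its first Thursday is on day ≤ L−28 (so day 1–3 in a 31-day month, 1–2 in a 30-day month, day 1 in a leap February).
Checking each month of 1967: Jan starts Sun (31d); Feb starts Wed (28d); Mar starts Wed (31d) ✓; Apr starts Sat (30d); May starts Mon (31d); Jun starts Thu (30d) ✓; Jul starts Sat (31d); Aug starts Tue (31d) ✓; Sep starts Fri (30d); Oct starts Sun (31d); Nov starts Wed (30d) ✓; Dec starts Fri (31d).
Five-Thursday months: March, June, August, November → 4.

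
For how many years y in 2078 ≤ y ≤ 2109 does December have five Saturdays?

December has 31 days; it has five Saturdays when Saturday falls among the first (month-length − 28) days — i.e. when December 1 is one of Saturday/Friday/Thursday.
December 1 by year: 2078:Thu✓ 2079:Fri✓ 2080:Sun 2081:Mon 2082:Tue 2083:Wed 2084:Fri✓ 2085:Sat✓ 2086:Sun 2087:Mon 2088:Wed 2089:Thu✓ 2090:Fri✓ 2091:Sat✓ 2092:Mon 2093:Tue 2094:Wed 2095:Thu✓ 2096:Sat✓ 2097:Sun 2098:Mon 2099:Tue 2100:Wed 2101:Thu✓ 2102:Fri✓ 2103:Sat✓ 2104:Mon 2105:Tue 2106:Wed 2107:Thu✓ 2108:Sat✓ 2109:Sun
Years with five Saturdays: 2078, 2079, 2084, 2085, 2089, 2090, 2091, 2095, 2096, 2101, 2102, 2103, 2107, 2108 → 14.

14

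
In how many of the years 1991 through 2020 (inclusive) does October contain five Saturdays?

13

October has 31 days; it has five Saturdays when Saturday falls among the first (month-length − 28) days — i.e. when October 1 is one of Saturday/Friday/Thursday.
October 1 by year: 1991:Tue 1992:Thu✓ 1993:Fri✓ 1994:Sat✓ 1995:Sun 1996:Tue 1997:Wed 1998:Thu✓ 1999:Fri✓ 2000:Sun 2001:Mon 2002:Tue 2003:Wed 2004:Fri✓ 2005:Sat✓ 2006:Sun 2007:Mon 2008:Wed 2009:Thu✓ 2010:Fri✓ 2011:Sat✓ 2012:Mon 2013:Tue 2014:Wed 2015:Thu✓ 2016:Sat✓ 2017:Sun 2018:Mon 2019:Tue 2020:Thu✓
Years with five Saturdays: 1992, 1993, 1994, 1998, 1999, 2004, 2005, 2009, 2010, 2011, 2015, 2016, 2020 → 13.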